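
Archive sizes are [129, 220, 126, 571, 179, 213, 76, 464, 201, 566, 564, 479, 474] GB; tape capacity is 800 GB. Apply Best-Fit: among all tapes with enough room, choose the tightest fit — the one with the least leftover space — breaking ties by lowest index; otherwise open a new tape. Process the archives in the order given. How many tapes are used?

129 GB → tape 1 (remaining 671 GB)
220 GB → tape 1 (remaining 451 GB)
126 GB → tape 1 (remaining 325 GB)
571 GB → tape 2 (remaining 229 GB)
179 GB → tape 2 (remaining 50 GB)
213 GB → tape 1 (remaining 112 GB)
76 GB → tape 1 (remaining 36 GB)
464 GB → tape 3 (remaining 336 GB)
201 GB → tape 3 (remaining 135 GB)
566 GB → tape 4 (remaining 234 GB)
564 GB → tape 5 (remaining 236 GB)
479 GB → tape 6 (remaining 321 GB)
474 GB → tape 7 (remaining 326 GB)

7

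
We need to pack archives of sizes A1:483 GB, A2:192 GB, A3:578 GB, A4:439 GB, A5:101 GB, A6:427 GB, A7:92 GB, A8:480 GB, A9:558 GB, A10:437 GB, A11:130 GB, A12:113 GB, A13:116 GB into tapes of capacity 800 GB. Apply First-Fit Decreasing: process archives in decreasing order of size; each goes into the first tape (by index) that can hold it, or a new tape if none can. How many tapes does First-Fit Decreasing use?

Sorted descending: 578, 558, 483, 480, 439, 437, 427, 192, 130, 116, 113, 101, 92.
578 GB → tape 1 (remaining 222 GB)
558 GB → tape 2 (remaining 242 GB)
483 GB → tape 3 (remaining 317 GB)
480 GB → tape 4 (remaining 320 GB)
439 GB → tape 5 (remaining 361 GB)
437 GB → tape 6 (remaining 363 GB)
427 GB → tape 7 (remaining 373 GB)
192 GB → tape 1 (remaining 30 GB)
130 GB → tape 2 (remaining 112 GB)
116 GB → tape 3 (remaining 201 GB)
113 GB → tape 3 (remaining 88 GB)
101 GB → tape 2 (remaining 11 GB)
92 GB → tape 4 (remaining 228 GB)
Final tapes: [578,192] [558,130,101] [483,116,113] [480,92] [439] [437] [427].

7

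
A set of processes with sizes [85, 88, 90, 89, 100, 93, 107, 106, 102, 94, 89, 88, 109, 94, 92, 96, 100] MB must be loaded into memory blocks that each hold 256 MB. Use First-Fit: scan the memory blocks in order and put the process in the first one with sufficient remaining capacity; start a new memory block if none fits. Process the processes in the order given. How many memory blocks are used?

memory block 1: place 85 MB, 171 MB left
memory block 1: place 88 MB, 83 MB left
memory block 2: place 90 MB, 166 MB left
memory block 2: place 89 MB, 77 MB left
memory block 3: place 100 MB, 156 MB left
memory block 3: place 93 MB, 63 MB left
memory block 4: place 107 MB, 149 MB left
memory block 4: place 106 MB, 43 MB left
memory block 5: place 102 MB, 154 MB left
memory block 5: place 94 MB, 60 MB left
memory block 6: place 89 MB, 167 MB left
memory block 6: place 88 MB, 79 MB left
memory block 7: place 109 MB, 147 MB left
memory block 7: place 94 MB, 53 MB left
memory block 8: place 92 MB, 164 MB left
memory block 8: place 96 MB, 68 MB left
memory block 9: place 100 MB, 156 MB left
Final memory blocks: [85,88] [90,89] [100,93] [107,106] [102,94] [89,88] [109,94] [92,96] [100].

9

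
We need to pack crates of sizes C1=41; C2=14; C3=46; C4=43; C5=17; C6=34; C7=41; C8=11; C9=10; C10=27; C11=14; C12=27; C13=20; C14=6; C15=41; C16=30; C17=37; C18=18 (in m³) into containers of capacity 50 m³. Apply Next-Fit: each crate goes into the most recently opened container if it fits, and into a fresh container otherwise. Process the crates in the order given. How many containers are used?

14 containers

container 1: place C1 (41 m³), 9 m³ left
container 2: place C2 (14 m³), 36 m³ left
container 3: place C3 (46 m³), 4 m³ left
container 4: place C4 (43 m³), 7 m³ left
container 5: place C5 (17 m³), 33 m³ left
container 6: place C6 (34 m³), 16 m³ left
container 7: place C7 (41 m³), 9 m³ left
container 8: place C8 (11 m³), 39 m³ left
container 8: place C9 (10 m³), 29 m³ left
container 8: place C10 (27 m³), 2 m³ left
container 9: place C11 (14 m³), 36 m³ left
container 9: place C12 (27 m³), 9 m³ left
container 10: place C13 (20 m³), 30 m³ left
container 10: place C14 (6 m³), 24 m³ left
container 11: place C15 (41 m³), 9 m³ left
container 12: place C16 (30 m³), 20 m³ left
container 13: place C17 (37 m³), 13 m³ left
container 14: place C18 (18 m³), 32 m³ left
Final containers: [41] [14] [46] [43] [17] [34] [41] [11,10,27] [14,27] [20,6] [41] [30] [37] [18].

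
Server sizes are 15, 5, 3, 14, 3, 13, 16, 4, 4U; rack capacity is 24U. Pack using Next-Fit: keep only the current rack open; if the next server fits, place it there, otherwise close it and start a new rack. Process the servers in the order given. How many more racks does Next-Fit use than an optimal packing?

0

Next-Fit: [15,5,3] [14,3] [13] [16,4,4] → 4 racks.
Total size 77U; any packing needs at least ⌈77/24⌉ = 4 racks.
So 4 is already optimal.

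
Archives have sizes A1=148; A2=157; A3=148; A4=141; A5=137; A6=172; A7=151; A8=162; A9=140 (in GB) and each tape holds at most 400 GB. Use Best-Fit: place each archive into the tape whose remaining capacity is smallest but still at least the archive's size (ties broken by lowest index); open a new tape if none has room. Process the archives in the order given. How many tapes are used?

tape 1: place A1 (148 GB), 252 GB left
tape 1: place A2 (157 GB), 95 GB left
tape 2: place A3 (148 GB), 252 GB left
tape 2: place A4 (141 GB), 111 GB left
tape 3: place A5 (137 GB), 263 GB left
tape 3: place A6 (172 GB), 91 GB left
tape 4: place A7 (151 GB), 249 GB left
tape 4: place A8 (162 GB), 87 GB left
tape 5: place A9 (140 GB), 260 GB left
Final tapes: [148,157] [148,141] [137,172] [151,162] [140].

5 tapes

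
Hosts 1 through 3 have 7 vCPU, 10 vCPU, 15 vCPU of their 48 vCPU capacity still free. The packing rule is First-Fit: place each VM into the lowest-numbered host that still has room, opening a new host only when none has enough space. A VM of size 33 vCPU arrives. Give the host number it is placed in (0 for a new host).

No host has ≥ 33 vCPU free, so a new host is opened.

0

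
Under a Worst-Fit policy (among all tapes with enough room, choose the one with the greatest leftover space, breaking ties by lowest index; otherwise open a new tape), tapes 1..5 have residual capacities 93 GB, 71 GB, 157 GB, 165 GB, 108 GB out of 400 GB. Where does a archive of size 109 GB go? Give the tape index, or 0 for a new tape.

4

Tapes with room: tape 3 (157 GB), tape 4 (165 GB).
Most room is tape 4 with 165 GB free.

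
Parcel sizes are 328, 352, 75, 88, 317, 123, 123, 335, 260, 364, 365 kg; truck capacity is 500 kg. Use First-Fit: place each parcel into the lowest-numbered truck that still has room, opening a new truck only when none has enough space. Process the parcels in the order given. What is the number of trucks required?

7 trucks

Put 328 kg in truck 1; 172 kg remain.
Put 352 kg in truck 2; 148 kg remain.
Put 75 kg in truck 1; 97 kg remain.
Put 88 kg in truck 1; 9 kg remain.
Put 317 kg in truck 3; 183 kg remain.
Put 123 kg in truck 2; 25 kg remain.
Put 123 kg in truck 3; 60 kg remain.
Put 335 kg in truck 4; 165 kg remain.
Put 260 kg in truck 5; 240 kg remain.
Put 364 kg in truck 6; 136 kg remain.
Put 365 kg in truck 7; 135 kg remain.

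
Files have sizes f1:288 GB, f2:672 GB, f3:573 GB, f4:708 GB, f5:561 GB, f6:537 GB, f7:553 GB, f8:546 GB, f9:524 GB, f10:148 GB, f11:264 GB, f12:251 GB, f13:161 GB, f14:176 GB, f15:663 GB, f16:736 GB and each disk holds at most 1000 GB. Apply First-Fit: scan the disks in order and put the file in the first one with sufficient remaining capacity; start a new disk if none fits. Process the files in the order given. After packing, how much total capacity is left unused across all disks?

disk 1: place f1 (288 GB), 712 GB left
disk 1: place f2 (672 GB), 40 GB left
disk 2: place f3 (573 GB), 427 GB left
disk 3: place f4 (708 GB), 292 GB left
disk 4: place f5 (561 GB), 439 GB left
disk 5: place f6 (537 GB), 463 GB left
disk 6: place f7 (553 GB), 447 GB left
disk 7: place f8 (546 GB), 454 GB left
disk 8: place f9 (524 GB), 476 GB left
disk 2: place f10 (148 GB), 279 GB left
disk 2: place f11 (264 GB), 15 GB left
disk 3: place f12 (251 GB), 41 GB left
disk 4: place f13 (161 GB), 278 GB left
disk 4: place f14 (176 GB), 102 GB left
disk 9: place f15 (663 GB), 337 GB left
disk 10: place f16 (736 GB), 264 GB left
10 disks × 1000 GB = 10000 GB; used 7361 GB; unused 2639 GB.

2639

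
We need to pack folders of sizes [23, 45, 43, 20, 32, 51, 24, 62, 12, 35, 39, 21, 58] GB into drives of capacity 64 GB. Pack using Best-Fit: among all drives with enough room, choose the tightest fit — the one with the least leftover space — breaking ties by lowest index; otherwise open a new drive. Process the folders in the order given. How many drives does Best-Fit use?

23 GB → drive 1 (remaining 41 GB)
45 GB → drive 2 (remaining 19 GB)
43 GB → drive 3 (remaining 21 GB)
20 GB → drive 3 (remaining 1 GB)
32 GB → drive 1 (remaining 9 GB)
51 GB → drive 4 (remaining 13 GB)
24 GB → drive 5 (remaining 40 GB)
62 GB → drive 6 (remaining 2 GB)
12 GB → drive 4 (remaining 1 GB)
35 GB → drive 5 (remaining 5 GB)
39 GB → drive 7 (remaining 25 GB)
21 GB → drive 7 (remaining 4 GB)
58 GB → drive 8 (remaining 6 GB)
Final drives: [23,32] [45] [43,20] [51,12] [24,35] [62] [39,21] [58].

8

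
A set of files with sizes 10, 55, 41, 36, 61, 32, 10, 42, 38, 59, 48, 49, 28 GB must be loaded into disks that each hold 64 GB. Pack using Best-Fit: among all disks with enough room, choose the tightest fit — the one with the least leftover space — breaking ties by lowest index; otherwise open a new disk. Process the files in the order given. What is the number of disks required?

disk 1: place 10 GB, 54 GB left
disk 2: place 55 GB, 9 GB left
disk 1: place 41 GB, 13 GB left
disk 3: place 36 GB, 28 GB left
disk 4: place 61 GB, 3 GB left
disk 5: place 32 GB, 32 GB left
disk 1: place 10 GB, 3 GB left
disk 6: place 42 GB, 22 GB left
disk 7: place 38 GB, 26 GB left
disk 8: place 59 GB, 5 GB left
disk 9: place 48 GB, 16 GB left
disk 10: place 49 GB, 15 GB left
disk 3: place 28 GB, 0 GB left

10 disks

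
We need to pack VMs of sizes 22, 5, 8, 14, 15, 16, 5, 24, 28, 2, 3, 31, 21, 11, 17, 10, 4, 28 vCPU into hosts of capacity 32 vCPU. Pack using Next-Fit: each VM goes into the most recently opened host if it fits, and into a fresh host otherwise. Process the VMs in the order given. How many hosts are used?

10

host 1: place 22 vCPU, 10 vCPU left
host 1: place 5 vCPU, 5 vCPU left
host 2: place 8 vCPU, 24 vCPU left
host 2: place 14 vCPU, 10 vCPU left
host 3: place 15 vCPU, 17 vCPU left
host 3: place 16 vCPU, 1 vCPU left
host 4: place 5 vCPU, 27 vCPU left
host 4: place 24 vCPU, 3 vCPU left
host 5: place 28 vCPU, 4 vCPU left
host 5: place 2 vCPU, 2 vCPU left
host 6: place 3 vCPU, 29 vCPU left
host 7: place 31 vCPU, 1 vCPU left
host 8: place 21 vCPU, 11 vCPU left
host 8: place 11 vCPU, 0 vCPU left
host 9: place 17 vCPU, 15 vCPU left
host 9: place 10 vCPU, 5 vCPU left
host 9: place 4 vCPU, 1 vCPU left
host 10: place 28 vCPU, 4 vCPU left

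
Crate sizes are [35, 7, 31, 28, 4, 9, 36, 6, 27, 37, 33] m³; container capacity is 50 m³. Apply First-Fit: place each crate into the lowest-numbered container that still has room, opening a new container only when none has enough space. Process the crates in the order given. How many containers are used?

7 containers

container 1: place 35 m³, 15 m³ left
container 1: place 7 m³, 8 m³ left
container 2: place 31 m³, 19 m³ left
container 3: place 28 m³, 22 m³ left
container 1: place 4 m³, 4 m³ left
container 2: place 9 m³, 10 m³ left
container 4: place 36 m³, 14 m³ left
container 2: place 6 m³, 4 m³ left
container 5: place 27 m³, 23 m³ left
container 6: place 37 m³, 13 m³ left
container 7: place 33 m³, 17 m³ left
Final containers: [35,7,4] [31,9,6] [28] [36] [27] [37] [33].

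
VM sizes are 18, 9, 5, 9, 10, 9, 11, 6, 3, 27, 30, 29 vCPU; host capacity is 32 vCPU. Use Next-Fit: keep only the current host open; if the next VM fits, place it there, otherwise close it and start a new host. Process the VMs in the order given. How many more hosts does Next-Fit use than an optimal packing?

0

Next-Fit: [18,9,5] [9,10,9] [11,6,3] [27] [30] [29] → 6 hosts.
Total size 166 vCPU; any packing needs at least ⌈166/32⌉ = 6 hosts.
So 6 is already optimal.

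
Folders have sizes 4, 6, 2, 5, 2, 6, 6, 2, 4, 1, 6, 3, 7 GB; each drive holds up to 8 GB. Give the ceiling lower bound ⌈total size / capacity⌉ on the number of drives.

7 drives

Total size = 4 + 6 + 2 + 5 + 2 + 6 + 6 + 2 + 4 + 1 + 6 + 3 + 7 = 54 GB.
⌈54 / 8⌉ = 7.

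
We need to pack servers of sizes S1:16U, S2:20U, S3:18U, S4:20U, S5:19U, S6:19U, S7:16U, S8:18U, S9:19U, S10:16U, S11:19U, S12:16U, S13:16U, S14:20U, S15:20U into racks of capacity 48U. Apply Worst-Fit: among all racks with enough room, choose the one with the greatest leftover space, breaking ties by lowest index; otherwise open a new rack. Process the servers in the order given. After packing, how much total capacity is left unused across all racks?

Put S1 (16U) in rack 1; 32U remain.
Put S2 (20U) in rack 1; 12U remain.
Put S3 (18U) in rack 2; 30U remain.
Put S4 (20U) in rack 2; 10U remain.
Put S5 (19U) in rack 3; 29U remain.
Put S6 (19U) in rack 3; 10U remain.
Put S7 (16U) in rack 4; 32U remain.
Put S8 (18U) in rack 4; 14U remain.
Put S9 (19U) in rack 5; 29U remain.
Put S10 (16U) in rack 5; 13U remain.
Put S11 (19U) in rack 6; 29U remain.
Put S12 (16U) in rack 6; 13U remain.
Put S13 (16U) in rack 7; 32U remain.
Put S14 (20U) in rack 7; 12U remain.
Put S15 (20U) in rack 8; 28U remain.
8 racks × 48U = 384U; used 272U; unused 112U.

112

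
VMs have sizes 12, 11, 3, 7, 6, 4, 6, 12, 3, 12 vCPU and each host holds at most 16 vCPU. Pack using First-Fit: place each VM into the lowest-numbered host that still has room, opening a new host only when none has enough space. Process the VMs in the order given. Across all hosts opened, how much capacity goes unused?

20

Put 12 vCPU in host 1; 4 vCPU remain.
Put 11 vCPU in host 2; 5 vCPU remain.
Put 3 vCPU in host 1; 1 vCPU remain.
Put 7 vCPU in host 3; 9 vCPU remain.
Put 6 vCPU in host 3; 3 vCPU remain.
Put 4 vCPU in host 2; 1 vCPU remain.
Put 6 vCPU in host 4; 10 vCPU remain.
Put 12 vCPU in host 5; 4 vCPU remain.
Put 3 vCPU in host 3; 0 vCPU remain.
Put 12 vCPU in host 6; 4 vCPU remain.
6 hosts × 16 vCPU = 96 vCPU; used 76 vCPU; unused 20 vCPU.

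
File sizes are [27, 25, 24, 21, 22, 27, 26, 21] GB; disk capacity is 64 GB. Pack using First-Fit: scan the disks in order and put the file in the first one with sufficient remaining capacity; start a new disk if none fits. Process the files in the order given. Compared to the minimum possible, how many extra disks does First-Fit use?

0

First-Fit: [27,25] [24,21] [22,27] [26,21] → 4 disks.
Total size 193 GB; any packing needs at least ⌈193/64⌉ = 4 disks.
So 4 is already optimal.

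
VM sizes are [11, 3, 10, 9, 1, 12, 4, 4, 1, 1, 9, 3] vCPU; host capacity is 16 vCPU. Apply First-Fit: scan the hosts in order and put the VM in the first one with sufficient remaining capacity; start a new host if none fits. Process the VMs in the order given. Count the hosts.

11 vCPU → host 1 (remaining 5 vCPU)
3 vCPU → host 1 (remaining 2 vCPU)
10 vCPU → host 2 (remaining 6 vCPU)
9 vCPU → host 3 (remaining 7 vCPU)
1 vCPU → host 1 (remaining 1 vCPU)
12 vCPU → host 4 (remaining 4 vCPU)
4 vCPU → host 2 (remaining 2 vCPU)
4 vCPU → host 3 (remaining 3 vCPU)
1 vCPU → host 1 (remaining 0 vCPU)
1 vCPU → host 2 (remaining 1 vCPU)
9 vCPU → host 5 (remaining 7 vCPU)
3 vCPU → host 3 (remaining 0 vCPU)

5 hosts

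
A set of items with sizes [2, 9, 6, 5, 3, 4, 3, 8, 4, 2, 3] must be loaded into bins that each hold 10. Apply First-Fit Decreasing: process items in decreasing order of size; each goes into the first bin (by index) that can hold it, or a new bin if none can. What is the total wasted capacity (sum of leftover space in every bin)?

11

Sorted descending: 9, 8, 6, 5, 4, 4, 3, 3, 3, 2, 2.
9 → bin 1 (remaining 1)
8 → bin 2 (remaining 2)
6 → bin 3 (remaining 4)
5 → bin 4 (remaining 5)
4 → bin 3 (remaining 0)
4 → bin 4 (remaining 1)
3 → bin 5 (remaining 7)
3 → bin 5 (remaining 4)
3 → bin 5 (remaining 1)
2 → bin 2 (remaining 0)
2 → bin 6 (remaining 8)
6 bins × 10 = 60; used 49; unused 11.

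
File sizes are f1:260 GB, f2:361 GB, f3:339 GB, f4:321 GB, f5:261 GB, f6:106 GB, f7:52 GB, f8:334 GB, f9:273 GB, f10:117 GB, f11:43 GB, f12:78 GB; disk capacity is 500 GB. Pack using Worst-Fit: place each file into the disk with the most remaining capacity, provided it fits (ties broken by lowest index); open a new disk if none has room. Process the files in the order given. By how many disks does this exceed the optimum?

0

Worst-Fit: [260,106] [361] [339] [321,78] [261,52,43] [334] [273,117] → 7 disks.
7 files exceed 250 GB (half the capacity), and no two of those can share a disk, so at least 7 disks are needed.
So 7 is already optimal.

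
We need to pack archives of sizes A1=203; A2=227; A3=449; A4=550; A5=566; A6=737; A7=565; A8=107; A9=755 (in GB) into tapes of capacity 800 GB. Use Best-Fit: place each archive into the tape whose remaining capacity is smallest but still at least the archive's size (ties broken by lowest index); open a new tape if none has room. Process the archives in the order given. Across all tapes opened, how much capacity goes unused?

tape 1: place A1 (203 GB), 597 GB left
tape 1: place A2 (227 GB), 370 GB left
tape 2: place A3 (449 GB), 351 GB left
tape 3: place A4 (550 GB), 250 GB left
tape 4: place A5 (566 GB), 234 GB left
tape 5: place A6 (737 GB), 63 GB left
tape 6: place A7 (565 GB), 235 GB left
tape 4: place A8 (107 GB), 127 GB left
tape 7: place A9 (755 GB), 45 GB left
7 tapes × 800 GB = 5600 GB; used 4159 GB; unused 1441 GB.

1441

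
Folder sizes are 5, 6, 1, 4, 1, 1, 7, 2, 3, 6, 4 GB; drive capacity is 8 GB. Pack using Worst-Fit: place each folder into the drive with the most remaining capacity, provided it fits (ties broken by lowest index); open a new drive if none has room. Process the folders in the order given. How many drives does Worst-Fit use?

6 drives

drive 1: place 5 GB, 3 GB left
drive 2: place 6 GB, 2 GB left
drive 1: place 1 GB, 2 GB left
drive 3: place 4 GB, 4 GB left
drive 3: place 1 GB, 3 GB left
drive 3: place 1 GB, 2 GB left
drive 4: place 7 GB, 1 GB left
drive 1: place 2 GB, 0 GB left
drive 5: place 3 GB, 5 GB left
drive 6: place 6 GB, 2 GB left
drive 5: place 4 GB, 1 GB left
Final drives: [5,1,2] [6] [4,1,1] [7] [3,4] [6].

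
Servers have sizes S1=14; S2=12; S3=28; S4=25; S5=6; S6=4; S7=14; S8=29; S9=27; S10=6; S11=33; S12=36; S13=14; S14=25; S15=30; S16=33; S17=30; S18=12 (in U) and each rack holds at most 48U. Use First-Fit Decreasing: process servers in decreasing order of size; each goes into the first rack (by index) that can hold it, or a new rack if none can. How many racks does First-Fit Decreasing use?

10

Sorted descending: 36, 33, 33, 30, 30, 29, 28, 27, 25, 25, 14, 14, 14, 12, 12, 6, 6, 4.
36U → rack 1 (remaining 12U)
33U → rack 2 (remaining 15U)
33U → rack 3 (remaining 15U)
30U → rack 4 (remaining 18U)
30U → rack 5 (remaining 18U)
29U → rack 6 (remaining 19U)
28U → rack 7 (remaining 20U)
27U → rack 8 (remaining 21U)
25U → rack 9 (remaining 23U)
25U → rack 10 (remaining 23U)
14U → rack 2 (remaining 1U)
14U → rack 3 (remaining 1U)
14U → rack 4 (remaining 4U)
12U → rack 1 (remaining 0U)
12U → rack 5 (remaining 6U)
6U → rack 5 (remaining 0U)
6U → rack 6 (remaining 13U)
4U → rack 4 (remaining 0U)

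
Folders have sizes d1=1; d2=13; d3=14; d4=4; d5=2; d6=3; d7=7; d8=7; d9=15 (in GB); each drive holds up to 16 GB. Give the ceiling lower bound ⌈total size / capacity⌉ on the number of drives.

5

Total size = 1 + 13 + 14 + 4 + 2 + 3 + 7 + 7 + 15 = 66 GB.
⌈66 / 16⌉ = 5.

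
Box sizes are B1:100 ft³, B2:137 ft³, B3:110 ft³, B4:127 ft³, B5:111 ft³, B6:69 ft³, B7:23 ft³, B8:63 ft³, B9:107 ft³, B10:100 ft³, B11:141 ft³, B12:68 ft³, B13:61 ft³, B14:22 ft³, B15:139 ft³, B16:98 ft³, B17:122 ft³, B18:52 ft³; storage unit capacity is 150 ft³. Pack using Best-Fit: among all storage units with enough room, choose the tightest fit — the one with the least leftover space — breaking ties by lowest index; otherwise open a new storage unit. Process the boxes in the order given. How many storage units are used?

B1 (100 ft³) → storage unit 1 (remaining 50 ft³)
B2 (137 ft³) → storage unit 2 (remaining 13 ft³)
B3 (110 ft³) → storage unit 3 (remaining 40 ft³)
B4 (127 ft³) → storage unit 4 (remaining 23 ft³)
B5 (111 ft³) → storage unit 5 (remaining 39 ft³)
B6 (69 ft³) → storage unit 6 (remaining 81 ft³)
B7 (23 ft³) → storage unit 4 (remaining 0 ft³)
B8 (63 ft³) → storage unit 6 (remaining 18 ft³)
B9 (107 ft³) → storage unit 7 (remaining 43 ft³)
B10 (100 ft³) → storage unit 8 (remaining 50 ft³)
B11 (141 ft³) → storage unit 9 (remaining 9 ft³)
B12 (68 ft³) → storage unit 10 (remaining 82 ft³)
B13 (61 ft³) → storage unit 10 (remaining 21 ft³)
B14 (22 ft³) → storage unit 5 (remaining 17 ft³)
B15 (139 ft³) → storage unit 11 (remaining 11 ft³)
B16 (98 ft³) → storage unit 12 (remaining 52 ft³)
B17 (122 ft³) → storage unit 13 (remaining 28 ft³)
B18 (52 ft³) → storage unit 12 (remaining 0 ft³)

13 storage units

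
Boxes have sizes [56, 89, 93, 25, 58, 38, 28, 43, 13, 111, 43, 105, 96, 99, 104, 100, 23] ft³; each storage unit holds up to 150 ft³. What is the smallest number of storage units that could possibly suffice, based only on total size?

8

Total size = 56 + 89 + 93 + 25 + 58 + 38 + 28 + 43 + 13 + 111 + 43 + 105 + 96 + 99 + 104 + 100 + 23 = 1124 ft³.
⌈1124 / 150⌉ = 8.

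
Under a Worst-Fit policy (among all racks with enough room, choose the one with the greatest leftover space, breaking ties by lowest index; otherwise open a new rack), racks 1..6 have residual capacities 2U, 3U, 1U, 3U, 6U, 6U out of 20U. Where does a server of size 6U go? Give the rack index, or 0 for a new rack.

5

Racks with room: rack 5 (6U), rack 6 (6U).
Most room is rack 5 with 6U free.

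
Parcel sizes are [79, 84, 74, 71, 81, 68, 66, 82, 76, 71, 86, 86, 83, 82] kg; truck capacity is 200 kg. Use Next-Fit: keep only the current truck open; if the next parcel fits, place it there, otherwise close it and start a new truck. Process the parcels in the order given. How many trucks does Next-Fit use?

7

Put 79 kg in truck 1; 121 kg remain.
Put 84 kg in truck 1; 37 kg remain.
Put 74 kg in truck 2; 126 kg remain.
Put 71 kg in truck 2; 55 kg remain.
Put 81 kg in truck 3; 119 kg remain.
Put 68 kg in truck 3; 51 kg remain.
Put 66 kg in truck 4; 134 kg remain.
Put 82 kg in truck 4; 52 kg remain.
Put 76 kg in truck 5; 124 kg remain.
Put 71 kg in truck 5; 53 kg remain.
Put 86 kg in truck 6; 114 kg remain.
Put 86 kg in truck 6; 28 kg remain.
Put 83 kg in truck 7; 117 kg remain.
Put 82 kg in truck 7; 35 kg remain.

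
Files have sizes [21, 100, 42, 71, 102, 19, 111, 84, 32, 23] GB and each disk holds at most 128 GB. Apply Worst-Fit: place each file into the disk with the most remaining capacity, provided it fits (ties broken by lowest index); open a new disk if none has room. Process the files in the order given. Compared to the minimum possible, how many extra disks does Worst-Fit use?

1

Worst-Fit: [21,100] [42,71] [102,19] [111] [84,32] [23] → 6 disks.
Total size 605 GB; any packing needs at least ⌈605/128⌉ = 5 disks.
An optimal packing achieves that bound: [111] [102,23] [100,21] [84,42] [71,32,19] → 5 disks.
Excess: 6 − 5 = 1.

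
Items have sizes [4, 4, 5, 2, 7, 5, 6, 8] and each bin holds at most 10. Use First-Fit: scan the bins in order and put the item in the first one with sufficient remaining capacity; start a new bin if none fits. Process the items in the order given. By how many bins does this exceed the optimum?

0

First-Fit: [4,4,2] [5,5] [7] [6] [8] → 5 bins.
Total size 41; any packing needs at least ⌈41/10⌉ = 5 bins.
So 5 is already optimal.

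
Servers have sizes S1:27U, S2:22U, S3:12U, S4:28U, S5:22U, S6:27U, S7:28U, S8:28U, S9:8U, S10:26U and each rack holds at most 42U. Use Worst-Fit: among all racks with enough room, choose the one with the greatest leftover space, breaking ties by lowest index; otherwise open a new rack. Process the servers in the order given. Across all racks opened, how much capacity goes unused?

rack 1: place S1 (27U), 15U left
rack 2: place S2 (22U), 20U left
rack 2: place S3 (12U), 8U left
rack 3: place S4 (28U), 14U left
rack 4: place S5 (22U), 20U left
rack 5: place S6 (27U), 15U left
rack 6: place S7 (28U), 14U left
rack 7: place S8 (28U), 14U left
rack 4: place S9 (8U), 12U left
rack 8: place S10 (26U), 16U left
8 racks × 42U = 336U; used 228U; unused 108U.

108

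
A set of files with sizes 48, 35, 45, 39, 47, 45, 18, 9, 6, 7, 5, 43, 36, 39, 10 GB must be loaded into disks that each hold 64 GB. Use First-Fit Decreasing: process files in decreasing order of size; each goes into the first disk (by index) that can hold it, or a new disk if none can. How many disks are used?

Sorted descending: 48, 47, 45, 45, 43, 39, 39, 36, 35, 18, 10, 9, 7, 6, 5.
Put 48 GB in disk 1; 16 GB remain.
Put 47 GB in disk 2; 17 GB remain.
Put 45 GB in disk 3; 19 GB remain.
Put 45 GB in disk 4; 19 GB remain.
Put 43 GB in disk 5; 21 GB remain.
Put 39 GB in disk 6; 25 GB remain.
Put 39 GB in disk 7; 25 GB remain.
Put 36 GB in disk 8; 28 GB remain.
Put 35 GB in disk 9; 29 GB remain.
Put 18 GB in disk 3; 1 GB remain.
Put 10 GB in disk 1; 6 GB remain.
Put 9 GB in disk 2; 8 GB remain.
Put 7 GB in disk 2; 1 GB remain.
Put 6 GB in disk 1; 0 GB remain.
Put 5 GB in disk 4; 14 GB remain.

9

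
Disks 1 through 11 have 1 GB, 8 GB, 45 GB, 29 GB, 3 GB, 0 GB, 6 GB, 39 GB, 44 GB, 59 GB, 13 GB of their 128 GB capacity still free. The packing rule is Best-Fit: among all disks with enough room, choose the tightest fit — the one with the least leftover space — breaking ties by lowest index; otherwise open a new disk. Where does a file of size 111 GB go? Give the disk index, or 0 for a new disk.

0

No disk has ≥ 111 GB free, so a new disk is opened.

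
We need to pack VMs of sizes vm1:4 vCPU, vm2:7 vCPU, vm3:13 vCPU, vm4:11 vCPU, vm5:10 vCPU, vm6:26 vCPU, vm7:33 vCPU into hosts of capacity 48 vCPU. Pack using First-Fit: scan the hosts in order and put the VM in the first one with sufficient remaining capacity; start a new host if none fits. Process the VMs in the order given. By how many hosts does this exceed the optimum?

First-Fit: [4,7,13,11,10] [26] [33] → 3 hosts.
Total size 104 vCPU; any packing needs at least ⌈104/48⌉ = 3 hosts.
So 3 is already optimal.

0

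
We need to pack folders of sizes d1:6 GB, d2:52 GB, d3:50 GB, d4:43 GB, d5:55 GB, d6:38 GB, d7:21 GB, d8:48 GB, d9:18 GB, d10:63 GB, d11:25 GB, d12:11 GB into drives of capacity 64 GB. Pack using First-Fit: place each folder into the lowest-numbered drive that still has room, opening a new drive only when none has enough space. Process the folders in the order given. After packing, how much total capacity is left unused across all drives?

drive 1: place d1 (6 GB), 58 GB left
drive 1: place d2 (52 GB), 6 GB left
drive 2: place d3 (50 GB), 14 GB left
drive 3: place d4 (43 GB), 21 GB left
drive 4: place d5 (55 GB), 9 GB left
drive 5: place d6 (38 GB), 26 GB left
drive 3: place d7 (21 GB), 0 GB left
drive 6: place d8 (48 GB), 16 GB left
drive 5: place d9 (18 GB), 8 GB left
drive 7: place d10 (63 GB), 1 GB left
drive 8: place d11 (25 GB), 39 GB left
drive 2: place d12 (11 GB), 3 GB left
8 drives × 64 GB = 512 GB; used 430 GB; unused 82 GB.

82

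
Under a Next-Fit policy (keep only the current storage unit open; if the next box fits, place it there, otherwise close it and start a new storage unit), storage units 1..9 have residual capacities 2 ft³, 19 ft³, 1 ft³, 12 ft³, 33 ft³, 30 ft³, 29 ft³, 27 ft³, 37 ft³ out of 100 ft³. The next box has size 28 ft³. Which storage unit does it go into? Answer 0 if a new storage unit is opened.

9

Next-Fit only looks at storage unit 9, which has 37 ft³ free.
28 ft³ fits there.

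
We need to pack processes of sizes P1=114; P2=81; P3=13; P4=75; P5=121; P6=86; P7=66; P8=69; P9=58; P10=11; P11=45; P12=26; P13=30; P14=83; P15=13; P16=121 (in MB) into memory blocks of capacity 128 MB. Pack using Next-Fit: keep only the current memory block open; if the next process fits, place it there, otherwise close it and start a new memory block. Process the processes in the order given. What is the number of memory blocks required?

10 memory blocks

P1 (114 MB) → memory block 1 (remaining 14 MB)
P2 (81 MB) → memory block 2 (remaining 47 MB)
P3 (13 MB) → memory block 2 (remaining 34 MB)
P4 (75 MB) → memory block 3 (remaining 53 MB)
P5 (121 MB) → memory block 4 (remaining 7 MB)
P6 (86 MB) → memory block 5 (remaining 42 MB)
P7 (66 MB) → memory block 6 (remaining 62 MB)
P8 (69 MB) → memory block 7 (remaining 59 MB)
P9 (58 MB) → memory block 7 (remaining 1 MB)
P10 (11 MB) → memory block 8 (remaining 117 MB)
P11 (45 MB) → memory block 8 (remaining 72 MB)
P12 (26 MB) → memory block 8 (remaining 46 MB)
P13 (30 MB) → memory block 8 (remaining 16 MB)
P14 (83 MB) → memory block 9 (remaining 45 MB)
P15 (13 MB) → memory block 9 (remaining 32 MB)
P16 (121 MB) → memory block 10 (remaining 7 MB)
Final memory blocks: [114] [81,13] [75] [121] [86] [66] [69,58] [11,45,26,30] [83,13] [121].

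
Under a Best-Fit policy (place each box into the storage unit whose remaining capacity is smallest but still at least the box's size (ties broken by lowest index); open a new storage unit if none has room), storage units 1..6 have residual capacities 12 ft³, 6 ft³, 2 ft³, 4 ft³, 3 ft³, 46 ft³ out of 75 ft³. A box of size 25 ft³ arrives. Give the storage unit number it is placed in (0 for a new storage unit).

6

Storage units with room: storage unit 6 (46 ft³).
Tightest fit is storage unit 6 with 46 ft³ free.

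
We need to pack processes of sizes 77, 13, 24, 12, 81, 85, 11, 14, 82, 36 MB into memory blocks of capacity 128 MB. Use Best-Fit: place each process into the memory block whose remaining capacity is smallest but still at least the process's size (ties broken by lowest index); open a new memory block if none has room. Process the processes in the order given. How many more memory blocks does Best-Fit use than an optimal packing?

Best-Fit: [77,13,24,12] [81] [85,11,14] [82,36] → 4 memory blocks.
Total size 435 MB; any packing needs at least ⌈435/128⌉ = 4 memory blocks.
So 4 is already optimal.

0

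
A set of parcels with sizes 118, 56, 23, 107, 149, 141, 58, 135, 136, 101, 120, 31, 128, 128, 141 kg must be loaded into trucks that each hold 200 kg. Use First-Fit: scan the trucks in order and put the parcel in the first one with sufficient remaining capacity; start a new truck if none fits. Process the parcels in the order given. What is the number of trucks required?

truck 1: place 118 kg, 82 kg left
truck 1: place 56 kg, 26 kg left
truck 1: place 23 kg, 3 kg left
truck 2: place 107 kg, 93 kg left
truck 3: place 149 kg, 51 kg left
truck 4: place 141 kg, 59 kg left
truck 2: place 58 kg, 35 kg left
truck 5: place 135 kg, 65 kg left
truck 6: place 136 kg, 64 kg left
truck 7: place 101 kg, 99 kg left
truck 8: place 120 kg, 80 kg left
truck 2: place 31 kg, 4 kg left
truck 9: place 128 kg, 72 kg left
truck 10: place 128 kg, 72 kg left
truck 11: place 141 kg, 59 kg left

11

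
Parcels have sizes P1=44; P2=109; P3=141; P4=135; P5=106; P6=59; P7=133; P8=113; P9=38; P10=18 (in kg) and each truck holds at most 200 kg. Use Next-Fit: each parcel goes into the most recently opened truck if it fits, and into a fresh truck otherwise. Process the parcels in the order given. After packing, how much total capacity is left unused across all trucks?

304

truck 1: place P1 (44 kg), 156 kg left
truck 1: place P2 (109 kg), 47 kg left
truck 2: place P3 (141 kg), 59 kg left
truck 3: place P4 (135 kg), 65 kg left
truck 4: place P5 (106 kg), 94 kg left
truck 4: place P6 (59 kg), 35 kg left
truck 5: place P7 (133 kg), 67 kg left
truck 6: place P8 (113 kg), 87 kg left
truck 6: place P9 (38 kg), 49 kg left
truck 6: place P10 (18 kg), 31 kg left
6 trucks × 200 kg = 1200 kg; used 896 kg; unused 304 kg.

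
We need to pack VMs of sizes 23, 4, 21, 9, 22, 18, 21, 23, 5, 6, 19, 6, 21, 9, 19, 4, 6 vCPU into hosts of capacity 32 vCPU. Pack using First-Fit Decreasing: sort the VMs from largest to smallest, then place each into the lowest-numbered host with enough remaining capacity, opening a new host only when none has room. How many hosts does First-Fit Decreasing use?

9

Sorted descending: 23, 23, 22, 21, 21, 21, 19, 19, 18, 9, 9, 6, 6, 6, 5, 4, 4.
23 vCPU → host 1 (remaining 9 vCPU)
23 vCPU → host 2 (remaining 9 vCPU)
22 vCPU → host 3 (remaining 10 vCPU)
21 vCPU → host 4 (remaining 11 vCPU)
21 vCPU → host 5 (remaining 11 vCPU)
21 vCPU → host 6 (remaining 11 vCPU)
19 vCPU → host 7 (remaining 13 vCPU)
19 vCPU → host 8 (remaining 13 vCPU)
18 vCPU → host 9 (remaining 14 vCPU)
9 vCPU → host 1 (remaining 0 vCPU)
9 vCPU → host 2 (remaining 0 vCPU)
6 vCPU → host 3 (remaining 4 vCPU)
6 vCPU → host 4 (remaining 5 vCPU)
6 vCPU → host 5 (remaining 5 vCPU)
5 vCPU → host 4 (remaining 0 vCPU)
4 vCPU → host 3 (remaining 0 vCPU)
4 vCPU → host 5 (remaining 1 vCPU)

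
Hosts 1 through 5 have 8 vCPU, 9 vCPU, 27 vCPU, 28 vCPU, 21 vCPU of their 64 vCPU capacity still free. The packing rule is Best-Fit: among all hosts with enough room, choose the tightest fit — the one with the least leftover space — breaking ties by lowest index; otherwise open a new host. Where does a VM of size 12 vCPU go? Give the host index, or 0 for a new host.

Hosts with room: host 3 (27 vCPU), host 4 (28 vCPU), host 5 (21 vCPU).
Tightest fit is host 5 with 21 vCPU free.

5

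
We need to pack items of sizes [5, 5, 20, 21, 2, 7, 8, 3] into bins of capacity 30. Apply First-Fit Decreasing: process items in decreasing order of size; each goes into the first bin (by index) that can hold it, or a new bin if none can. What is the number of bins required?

Sorted descending: 21, 20, 8, 7, 5, 5, 3, 2.
Put 21 in bin 1; 9 remain.
Put 20 in bin 2; 10 remain.
Put 8 in bin 1; 1 remain.
Put 7 in bin 2; 3 remain.
Put 5 in bin 3; 25 remain.
Put 5 in bin 3; 20 remain.
Put 3 in bin 2; 0 remain.
Put 2 in bin 3; 18 remain.
Final bins: [21,8] [20,7,3] [5,5,2].

3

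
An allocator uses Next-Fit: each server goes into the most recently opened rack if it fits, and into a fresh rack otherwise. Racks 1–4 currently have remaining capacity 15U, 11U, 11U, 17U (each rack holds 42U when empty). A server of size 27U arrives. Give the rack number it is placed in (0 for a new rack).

Next-Fit only looks at rack 4, which has 17U free.
27U does not fit, so a new rack is opened.

0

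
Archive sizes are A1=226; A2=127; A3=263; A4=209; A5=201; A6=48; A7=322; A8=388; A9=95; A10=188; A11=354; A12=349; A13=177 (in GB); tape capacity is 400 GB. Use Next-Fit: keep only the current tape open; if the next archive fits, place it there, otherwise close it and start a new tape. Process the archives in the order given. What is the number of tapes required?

Put A1 (226 GB) in tape 1; 174 GB remain.
Put A2 (127 GB) in tape 1; 47 GB remain.
Put A3 (263 GB) in tape 2; 137 GB remain.
Put A4 (209 GB) in tape 3; 191 GB remain.
Put A5 (201 GB) in tape 4; 199 GB remain.
Put A6 (48 GB) in tape 4; 151 GB remain.
Put A7 (322 GB) in tape 5; 78 GB remain.
Put A8 (388 GB) in tape 6; 12 GB remain.
Put A9 (95 GB) in tape 7; 305 GB remain.
Put A10 (188 GB) in tape 7; 117 GB remain.
Put A11 (354 GB) in tape 8; 46 GB remain.
Put A12 (349 GB) in tape 9; 51 GB remain.
Put A13 (177 GB) in tape 10; 223 GB remain.
Final tapes: [226,127] [263] [209] [201,48] [322] [388] [95,188] [354] [349] [177].

10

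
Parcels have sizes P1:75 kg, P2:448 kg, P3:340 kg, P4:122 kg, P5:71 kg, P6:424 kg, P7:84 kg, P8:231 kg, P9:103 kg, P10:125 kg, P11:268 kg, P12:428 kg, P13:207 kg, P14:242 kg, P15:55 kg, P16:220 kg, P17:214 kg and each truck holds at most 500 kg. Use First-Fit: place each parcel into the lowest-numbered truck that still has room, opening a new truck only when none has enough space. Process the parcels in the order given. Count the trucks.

8

P1 (75 kg) → truck 1 (remaining 425 kg)
P2 (448 kg) → truck 2 (remaining 52 kg)
P3 (340 kg) → truck 1 (remaining 85 kg)
P4 (122 kg) → truck 3 (remaining 378 kg)
P5 (71 kg) → truck 1 (remaining 14 kg)
P6 (424 kg) → truck 4 (remaining 76 kg)
P7 (84 kg) → truck 3 (remaining 294 kg)
P8 (231 kg) → truck 3 (remaining 63 kg)
P9 (103 kg) → truck 5 (remaining 397 kg)
P10 (125 kg) → truck 5 (remaining 272 kg)
P11 (268 kg) → truck 5 (remaining 4 kg)
P12 (428 kg) → truck 6 (remaining 72 kg)
P13 (207 kg) → truck 7 (remaining 293 kg)
P14 (242 kg) → truck 7 (remaining 51 kg)
P15 (55 kg) → truck 3 (remaining 8 kg)
P16 (220 kg) → truck 8 (remaining 280 kg)
P17 (214 kg) → truck 8 (remaining 66 kg)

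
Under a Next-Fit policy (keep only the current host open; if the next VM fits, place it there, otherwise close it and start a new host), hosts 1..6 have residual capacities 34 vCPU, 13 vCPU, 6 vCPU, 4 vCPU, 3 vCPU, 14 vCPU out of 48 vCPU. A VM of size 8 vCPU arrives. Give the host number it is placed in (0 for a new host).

6

Next-Fit only looks at host 6, which has 14 vCPU free.
8 vCPU fits there.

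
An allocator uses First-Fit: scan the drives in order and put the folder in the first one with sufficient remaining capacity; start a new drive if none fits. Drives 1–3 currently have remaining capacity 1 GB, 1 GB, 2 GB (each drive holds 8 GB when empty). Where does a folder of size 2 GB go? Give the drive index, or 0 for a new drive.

Drives with room: drive 3 (2 GB).
The first with room is drive 3.

3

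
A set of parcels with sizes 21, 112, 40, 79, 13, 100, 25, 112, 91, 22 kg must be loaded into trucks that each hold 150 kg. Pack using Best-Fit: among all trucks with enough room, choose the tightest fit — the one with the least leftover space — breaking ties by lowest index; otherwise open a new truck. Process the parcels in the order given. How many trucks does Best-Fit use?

Put 21 kg in truck 1; 129 kg remain.
Put 112 kg in truck 1; 17 kg remain.
Put 40 kg in truck 2; 110 kg remain.
Put 79 kg in truck 2; 31 kg remain.
Put 13 kg in truck 1; 4 kg remain.
Put 100 kg in truck 3; 50 kg remain.
Put 25 kg in truck 2; 6 kg remain.
Put 112 kg in truck 4; 38 kg remain.
Put 91 kg in truck 5; 59 kg remain.
Put 22 kg in truck 4; 16 kg remain.
Final trucks: [21,112,13] [40,79,25] [100] [112,22] [91].

5 trucks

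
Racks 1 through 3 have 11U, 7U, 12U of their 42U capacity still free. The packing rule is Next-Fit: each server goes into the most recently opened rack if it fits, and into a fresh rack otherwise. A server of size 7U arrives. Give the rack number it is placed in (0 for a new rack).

Next-Fit only looks at rack 3, which has 12U free.
7U fits there.

3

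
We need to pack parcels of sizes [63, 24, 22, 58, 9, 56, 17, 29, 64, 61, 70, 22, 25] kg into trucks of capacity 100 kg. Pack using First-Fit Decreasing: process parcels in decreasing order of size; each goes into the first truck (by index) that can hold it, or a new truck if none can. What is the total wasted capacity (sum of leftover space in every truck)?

80

Sorted descending: 70, 64, 63, 61, 58, 56, 29, 25, 24, 22, 22, 17, 9.
truck 1: place 70 kg, 30 kg left
truck 2: place 64 kg, 36 kg left
truck 3: place 63 kg, 37 kg left
truck 4: place 61 kg, 39 kg left
truck 5: place 58 kg, 42 kg left
truck 6: place 56 kg, 44 kg left
truck 1: place 29 kg, 1 kg left
truck 2: place 25 kg, 11 kg left
truck 3: place 24 kg, 13 kg left
truck 4: place 22 kg, 17 kg left
truck 5: place 22 kg, 20 kg left
truck 4: place 17 kg, 0 kg left
truck 2: place 9 kg, 2 kg left
6 trucks × 100 kg = 600 kg; used 520 kg; unused 80 kg.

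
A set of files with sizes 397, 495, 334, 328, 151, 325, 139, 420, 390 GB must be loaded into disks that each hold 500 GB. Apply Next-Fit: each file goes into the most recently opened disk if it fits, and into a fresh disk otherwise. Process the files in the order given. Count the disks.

7 disks

397 GB → disk 1 (remaining 103 GB)
495 GB → disk 2 (remaining 5 GB)
334 GB → disk 3 (remaining 166 GB)
328 GB → disk 4 (remaining 172 GB)
151 GB → disk 4 (remaining 21 GB)
325 GB → disk 5 (remaining 175 GB)
139 GB → disk 5 (remaining 36 GB)
420 GB → disk 6 (remaining 80 GB)
390 GB → disk 7 (remaining 110 GB)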